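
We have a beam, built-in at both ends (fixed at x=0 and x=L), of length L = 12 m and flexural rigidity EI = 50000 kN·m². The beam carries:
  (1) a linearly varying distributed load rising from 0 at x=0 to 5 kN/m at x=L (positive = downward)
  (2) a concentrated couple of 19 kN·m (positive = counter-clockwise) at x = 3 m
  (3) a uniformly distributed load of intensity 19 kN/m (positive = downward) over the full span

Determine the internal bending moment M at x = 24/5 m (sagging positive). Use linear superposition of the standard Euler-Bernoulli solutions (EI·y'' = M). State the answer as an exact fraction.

Load 1 — triangular load w₀=5 kN/m (0→w₀ over full span):
  M_1 = 3w₀Lx/20 - w₀L²/30 - w₀x³/(6L) = 3·5·12·(24/5)/20 - 5·12²/30 - 5·(24/5)³/(6·12) = 288/25 kN·m
Load 2 — applied couple M₀=19 kN·m at a=3 m (b=L-a=9):
  M_2 = R_Ax - M_A - M₀  [x>a] with R_A=57/32, M_A=-57/16 = (57/32)·(24/5) - (-57/16) - 19 = -551/80 kN·m
Load 3 — uniform load w=19 kN/m over full span:
  M_3 = wLx/2 - wL²/12 - wx²/2 = 19·12·(24/5)/2 - 19·12²/12 - 19·(24/5)²/2 = 2508/25 kN·m
Superposition: M = Σ M_i = 41981/400 kN·m ≈ 104.952500 kN·m

M(24/5) = 41981/400 kN·m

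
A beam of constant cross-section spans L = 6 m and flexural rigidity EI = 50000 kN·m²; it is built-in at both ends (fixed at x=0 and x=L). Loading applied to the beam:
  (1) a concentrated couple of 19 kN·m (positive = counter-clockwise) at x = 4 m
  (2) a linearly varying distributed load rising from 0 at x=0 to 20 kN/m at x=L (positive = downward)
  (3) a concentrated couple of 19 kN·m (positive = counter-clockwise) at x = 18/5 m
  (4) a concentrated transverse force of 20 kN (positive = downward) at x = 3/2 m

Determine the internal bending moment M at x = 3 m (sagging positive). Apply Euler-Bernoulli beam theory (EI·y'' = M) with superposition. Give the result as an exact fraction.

M(3) = 1961/60 kN·m

Load 1 — applied couple M₀=19 kN·m at a=4 m (b=L-a=2):
  M_1 = R_Ax - M_A  [x≤a] with R_A=38/9, M_A=19/3 = (38/9)·3 - (19/3) = 19/3 kN·m
Load 2 — triangular load w₀=20 kN/m (0→w₀ over full span):
  M_2 = 3w₀Lx/20 - w₀L²/30 - w₀x³/(6L) = 3·20·6·3/20 - 20·6²/30 - 20·3³/(6·6) = 15 kN·m
Load 3 — applied couple M₀=19 kN·m at a=18/5 m (b=L-a=12/5):
  M_3 = R_Ax - M_A  [x≤a] with R_A=114/25, M_A=152/25 = (114/25)·3 - (152/25) = 38/5 kN·m
Load 4 — point force P=20 kN at a=3/2 m (b=L-a=9/2):
  M_4 = Pa²(a+3b)(L-x)/L³ - Pa²b/L²  [x>a] = 20·(3/2)²·((3/2)+3·(9/2))·(6-3)/6³ - 20·(3/2)²·(9/2)/6² = 15/4 kN·m
Superposition: M = Σ M_i = 1961/60 kN·m ≈ 32.683333 kN·m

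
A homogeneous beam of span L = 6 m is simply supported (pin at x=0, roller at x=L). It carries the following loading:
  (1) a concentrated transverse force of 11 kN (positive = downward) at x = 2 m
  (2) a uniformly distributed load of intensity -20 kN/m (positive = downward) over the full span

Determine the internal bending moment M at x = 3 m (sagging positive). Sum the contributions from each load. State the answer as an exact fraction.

Load 1 — point force P=11 kN at a=2 m (b=L-a=4):
  M_1 = Pa(L-x)/L  [x>a] = 11·2·(6-3)/6 = 11 kN·m
Load 2 — uniform load w=-20 kN/m over full span:
  M_2 = wx(L-x)/2 = (-20)·3·(6-3)/2 = -90 kN·m
Superposition: M = Σ M_i = -79 kN·m ≈ -79.000000 kN·m

M(3) = -79 kN·m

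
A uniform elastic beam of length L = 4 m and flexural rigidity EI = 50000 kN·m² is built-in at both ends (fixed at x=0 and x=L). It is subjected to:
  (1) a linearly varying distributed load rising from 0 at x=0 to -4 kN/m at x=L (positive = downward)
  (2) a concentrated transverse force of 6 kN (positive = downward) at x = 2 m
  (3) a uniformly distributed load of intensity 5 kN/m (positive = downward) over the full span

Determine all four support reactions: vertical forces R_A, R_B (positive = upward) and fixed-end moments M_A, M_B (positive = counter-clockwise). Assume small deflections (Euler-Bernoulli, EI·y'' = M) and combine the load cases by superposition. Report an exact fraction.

R_A = 53/5 kN, M_A = 113/15 kN·m, R_B = 37/5 kN, M_B = -97/15 kN·m

Load 1 — triangular load w₀=-4 kN/m (0→w₀ over full span):
  R_A = 3w₀L/20 = 3·(-4)·4/20 = -12/5 kN
  M_A = w₀L²/30 = (-4)·4²/30 = -32/15 kN·m
  R_B = 7w₀L/20 = 7·(-4)·4/20 = -28/5 kN
  M_B = -w₀L²/20 = -(-4)·4²/20 = 16/5 kN·m
Load 2 — point force P=6 kN at a=2 m (b=L-a=2):
  R_A = Pb²(3a+b)/L³ = 6·2²·(3·2+2)/4³ = 3 kN
  M_A = Pab²/L² = 6·2·2²/4² = 3 kN·m
  R_B = Pa²(a+3b)/L³ = 6·2²·(2+3·2)/4³ = 3 kN
  M_B = -Pa²b/L² = -6·2²·2/4² = -3 kN·m
Load 3 — uniform load w=5 kN/m over full span:
  R_A = wL/2 = 5·4/2 = 10 kN
  M_A = wL²/12 = 5·4²/12 = 20/3 kN·m
  R_B = wL/2 = 5·4/2 = 10 kN
  M_B = -wL²/12 = -5·4²/12 = -20/3 kN·m
Superposition: R_A = 53/5 kN, M_A = 113/15 kN·m, R_B = 37/5 kN, M_B = -97/15 kN·m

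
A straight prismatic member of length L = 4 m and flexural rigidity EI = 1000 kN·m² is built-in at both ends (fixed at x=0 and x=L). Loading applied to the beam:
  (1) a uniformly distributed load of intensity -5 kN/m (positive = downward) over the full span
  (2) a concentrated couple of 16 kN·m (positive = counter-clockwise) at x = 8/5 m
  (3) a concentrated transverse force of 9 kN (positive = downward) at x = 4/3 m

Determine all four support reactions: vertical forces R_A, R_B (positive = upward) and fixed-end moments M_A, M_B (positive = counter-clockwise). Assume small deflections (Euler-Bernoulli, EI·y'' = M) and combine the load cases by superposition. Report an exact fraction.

R_A = 182/75 kN, M_A = 44/75 kN·m, R_B = -1007/75 kN, M_B = 228/25 kN·m

Load 1 — uniform load w=-5 kN/m over full span:
  R_A = wL/2 = (-5)·4/2 = -10 kN
  M_A = wL²/12 = (-5)·4²/12 = -20/3 kN·m
  R_B = wL/2 = (-5)·4/2 = -10 kN
  M_B = -wL²/12 = -(-5)·4²/12 = 20/3 kN·m
Load 2 — applied couple M₀=16 kN·m at a=8/5 m (b=L-a=12/5):
  R_A = 6M₀ab/L³ = 6·16·(8/5)·(12/5)/4³ = 144/25 kN
  M_A = M₀b(2a-b)/L² = 16·(12/5)·(2·(8/5)-(12/5))/4² = 48/25 kN·m
  R_B = -6M₀ab/L³ = -6·16·(8/5)·(12/5)/4³ = -144/25 kN
  M_B = M₀a(2b-a)/L² = 16·(8/5)·(2·(12/5)-(8/5))/4² = 128/25 kN·m
Load 3 — point force P=9 kN at a=4/3 m (b=L-a=8/3):
  R_A = Pb²(3a+b)/L³ = 9·(8/3)²·(3·(4/3)+(8/3))/4³ = 20/3 kN
  M_A = Pab²/L² = 9·(4/3)·(8/3)²/4² = 16/3 kN·m
  R_B = Pa²(a+3b)/L³ = 9·(4/3)²·((4/3)+3·(8/3))/4³ = 7/3 kN
  M_B = -Pa²b/L² = -9·(4/3)²·(8/3)/4² = -8/3 kN·m
Superposition: R_A = 182/75 kN, M_A = 44/75 kN·m, R_B = -1007/75 kN, M_B = 228/25 kN·m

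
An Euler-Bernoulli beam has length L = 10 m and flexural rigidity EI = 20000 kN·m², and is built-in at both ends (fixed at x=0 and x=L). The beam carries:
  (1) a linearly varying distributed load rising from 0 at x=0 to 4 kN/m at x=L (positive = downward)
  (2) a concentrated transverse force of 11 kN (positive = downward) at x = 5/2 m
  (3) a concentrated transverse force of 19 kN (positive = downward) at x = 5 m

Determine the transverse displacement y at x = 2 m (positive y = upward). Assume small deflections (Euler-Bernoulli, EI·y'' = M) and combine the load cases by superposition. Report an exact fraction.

y(2) = -86603/24000000 m

Load 1 — triangular load w₀=4 kN/m (0→w₀ over full span):
  y_1 = -w₀x²(L-x)²(x+2L)/(120LEI) = -4·2²·(10-2)²·(2+2·10)/(120·10·20000) = -44/46875 m
Load 2 — point force P=11 kN at a=5/2 m (b=L-a=15/2):
  y_2 = -Pb²x²(3aL-(3a+b)x)/(6L³EI)  [x≤a] = -11·(15/2)²·2²·(3·(5/2)·10-(3·(5/2)+(15/2))·2)/(6·10³·20000) = -297/320000 m
Load 3 — point force P=19 kN at a=5 m (b=L-a=5):
  y_3 = -Pb²x²(3aL-(3a+b)x)/(6L³EI)  [x≤a] = -19·5²·2²·(3·5·10-(3·5+5)·2)/(6·10³·20000) = -209/120000 m
Superposition: y = Σ y_i = -86603/24000000 m ≈ -0.003608 m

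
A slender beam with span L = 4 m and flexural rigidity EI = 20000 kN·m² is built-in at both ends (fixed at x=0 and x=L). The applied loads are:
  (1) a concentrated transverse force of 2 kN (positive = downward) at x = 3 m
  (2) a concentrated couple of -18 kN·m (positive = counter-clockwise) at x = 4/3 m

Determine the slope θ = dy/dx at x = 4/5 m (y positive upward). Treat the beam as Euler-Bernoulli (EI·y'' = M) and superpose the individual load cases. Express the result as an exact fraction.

Load 1 — point force P=2 kN at a=3 m (b=L-a=1):
  θ_1 = -Pb²x(2aL-(3a+b)x)/(2L³EI)  [x≤a] = -2·1²·(4/5)·(2·3·4-(3·3+1)·(4/5))/(2·4³·20000) = -1/100000 rad
Load 2 — applied couple M₀=-18 kN·m at a=4/3 m (b=L-a=8/3):
  θ_2 = (R_Ax²/2 - M_Ax)/EI  [x≤a] with R_A=-6, M_A=0 = ((-6)·(4/5)²/2 - 0·(4/5))/20000 = -3/31250 rad
Superposition: θ = Σ θ_i = -53/500000 rad ≈ -0.000106 rad

θ(4/5) = -53/500000 rad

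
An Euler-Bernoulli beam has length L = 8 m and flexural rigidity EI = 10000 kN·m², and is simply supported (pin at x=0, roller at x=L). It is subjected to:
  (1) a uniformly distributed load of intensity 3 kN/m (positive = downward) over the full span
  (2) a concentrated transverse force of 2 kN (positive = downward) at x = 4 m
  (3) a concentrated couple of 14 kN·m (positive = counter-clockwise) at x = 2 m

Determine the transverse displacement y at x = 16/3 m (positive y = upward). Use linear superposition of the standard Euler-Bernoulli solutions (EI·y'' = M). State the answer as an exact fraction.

Load 1 — uniform load w=3 kN/m over full span:
  y_1 = -wx(L³-2Lx²+x³)/(24EI) = -3·(16/3)·(8³-2·8·(16/3)²+(16/3)³)/(24·10000) = -704/50625 m
Load 2 — point force P=2 kN at a=4 m (b=L-a=4):
  y_2 = -Pa(L-x)(2Lx-a²-x²)/(6LEI)  [x>a] = -2·4·(8-(16/3))·(2·8·(16/3)-4²-(16/3)²)/(6·8·10000) = -92/50625 m
Load 3 — applied couple M₀=14 kN·m at a=2 m (b=L-a=6):
  y_3 = (M₀x³/(6L)-M₀(x-a)²/2+C₁x)/EI  [x>a] with C₁=M₀(3b²-L²)/(6L)=77/6 = (14·(16/3)³/(6·8)-14·((16/3)-2)²/2+(77/6)·(16/3))/10000 = 707/202500 m
Superposition: y = Σ y_i = -2477/202500 m ≈ -0.012232 m

y(16/3) = -2477/202500 m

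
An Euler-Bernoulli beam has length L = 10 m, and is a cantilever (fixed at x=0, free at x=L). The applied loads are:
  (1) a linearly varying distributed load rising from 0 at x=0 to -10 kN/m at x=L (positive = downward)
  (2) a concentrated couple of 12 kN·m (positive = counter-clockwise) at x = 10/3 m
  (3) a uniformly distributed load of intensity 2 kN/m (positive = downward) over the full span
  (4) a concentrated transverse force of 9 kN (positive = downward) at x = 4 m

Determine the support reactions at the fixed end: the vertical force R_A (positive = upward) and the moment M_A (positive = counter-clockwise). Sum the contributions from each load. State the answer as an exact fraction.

R_A = -21 kN, M_A = -628/3 kN·m

Load 1 — triangular load w₀=-10 kN/m (0→w₀ over full span):
  R_A = w₀L/2 = (-10)·10/2 = -50 kN
  M_A = w₀L²/3 = (-10)·10²/3 = -1000/3 kN·m
Load 2 — applied couple M₀=12 kN·m at a=10/3 m (b=L-a=20/3):
  R_A = 0 kN
  M_A = -M₀ = -12 kN·m
Load 3 — uniform load w=2 kN/m over full span:
  R_A = wL = 2·10 = 20 kN
  M_A = wL²/2 = 2·10²/2 = 100 kN·m
Load 4 — point force P=9 kN at a=4 m (b=L-a=6):
  R_A = P = 9 kN
  M_A = Pa = 9·4 = 36 kN·m
Superposition: R_A = -21 kN, M_A = -628/3 kN·m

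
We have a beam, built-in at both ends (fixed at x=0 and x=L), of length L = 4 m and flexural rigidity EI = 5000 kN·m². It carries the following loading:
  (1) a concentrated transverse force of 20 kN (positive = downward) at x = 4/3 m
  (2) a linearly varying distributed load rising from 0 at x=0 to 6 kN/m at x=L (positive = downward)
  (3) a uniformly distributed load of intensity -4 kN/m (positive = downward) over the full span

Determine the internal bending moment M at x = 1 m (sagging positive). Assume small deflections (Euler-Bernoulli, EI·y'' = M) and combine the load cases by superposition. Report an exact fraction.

Load 1 — point force P=20 kN at a=4/3 m (b=L-a=8/3):
  M_1 = Pb²(3a+b)x/L³ - Pab²/L²  [x≤a] = 20·(8/3)²·(3·(4/3)+(8/3))·1/4³ - 20·(4/3)·(8/3)²/4² = 80/27 kN·m
Load 2 — triangular load w₀=6 kN/m (0→w₀ over full span):
  M_2 = 3w₀Lx/20 - w₀L²/30 - w₀x³/(6L) = 3·6·4·1/20 - 6·4²/30 - 6·1³/(6·4) = 3/20 kN·m
Load 3 — uniform load w=-4 kN/m over full span:
  M_3 = wLx/2 - wL²/12 - wx²/2 = (-4)·4·1/2 - (-4)·4²/12 - (-4)·1²/2 = -2/3 kN·m
Superposition: M = Σ M_i = 1321/540 kN·m ≈ 2.446296 kN·m

M(1) = 1321/540 kN·m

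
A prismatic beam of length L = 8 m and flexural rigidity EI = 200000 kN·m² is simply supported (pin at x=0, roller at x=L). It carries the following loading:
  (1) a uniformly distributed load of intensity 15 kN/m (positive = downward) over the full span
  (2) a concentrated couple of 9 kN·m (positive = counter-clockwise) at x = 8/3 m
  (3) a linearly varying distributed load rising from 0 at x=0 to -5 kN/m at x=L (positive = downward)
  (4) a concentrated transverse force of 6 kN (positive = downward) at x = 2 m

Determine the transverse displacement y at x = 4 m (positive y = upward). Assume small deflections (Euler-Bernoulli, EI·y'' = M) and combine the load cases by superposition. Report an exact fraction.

Load 1 — uniform load w=15 kN/m over full span:
  y_1 = -wx(L³-2Lx²+x³)/(24EI) = -15·4·(8³-2·8·4²+4³)/(24·200000) = -1/250 m
Load 2 — applied couple M₀=9 kN·m at a=8/3 m (b=L-a=16/3):
  y_2 = (M₀x³/(6L)-M₀(x-a)²/2+C₁x)/EI  [x>a] with C₁=M₀(3b²-L²)/(6L)=4 = (9·4³/(6·8)-9·(4-(8/3))²/2+4·4)/200000 = 1/10000 m
Load 3 — triangular load w₀=-5 kN/m (0→w₀ over full span):
  y_3 = -w₀x(7L⁴-10L²x²+3x⁴)/(360LEI) = -(-5)·4·(7·8⁴-10·8²·4²+3·4⁴)/(360·8·200000) = 1/1500 m
Load 4 — point force P=6 kN at a=2 m (b=L-a=6):
  y_4 = -Pa(L-x)(2Lx-a²-x²)/(6LEI)  [x>a] = -6·2·(8-4)·(2·8·4-2²-4²)/(6·8·200000) = -11/50000 m
Superposition: y = Σ y_i = -259/75000 m ≈ -0.003453 m

y(4) = -259/75000 m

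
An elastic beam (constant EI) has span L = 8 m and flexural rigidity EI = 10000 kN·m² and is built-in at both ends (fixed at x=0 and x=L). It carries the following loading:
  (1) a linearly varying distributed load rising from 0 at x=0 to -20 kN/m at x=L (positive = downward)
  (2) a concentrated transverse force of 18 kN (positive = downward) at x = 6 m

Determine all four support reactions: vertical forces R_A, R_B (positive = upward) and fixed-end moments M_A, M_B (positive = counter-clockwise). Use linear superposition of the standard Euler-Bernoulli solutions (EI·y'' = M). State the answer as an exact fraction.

Load 1 — triangular load w₀=-20 kN/m (0→w₀ over full span):
  R_A = 3w₀L/20 = 3·(-20)·8/20 = -24 kN
  M_A = w₀L²/30 = (-20)·8²/30 = -128/3 kN·m
  R_B = 7w₀L/20 = 7·(-20)·8/20 = -56 kN
  M_B = -w₀L²/20 = -(-20)·8²/20 = 64 kN·m
Load 2 — point force P=18 kN at a=6 m (b=L-a=2):
  R_A = Pb²(3a+b)/L³ = 18·2²·(3·6+2)/8³ = 45/16 kN
  M_A = Pab²/L² = 18·6·2²/8² = 27/4 kN·m
  R_B = Pa²(a+3b)/L³ = 18·6²·(6+3·2)/8³ = 243/16 kN
  M_B = -Pa²b/L² = -18·6²·2/8² = -81/4 kN·m
Superposition: R_A = -339/16 kN, M_A = -431/12 kN·m, R_B = -653/16 kN, M_B = 175/4 kN·m

R_A = -339/16 kN, M_A = -431/12 kN·m, R_B = -653/16 kN, M_B = 175/4 kN·m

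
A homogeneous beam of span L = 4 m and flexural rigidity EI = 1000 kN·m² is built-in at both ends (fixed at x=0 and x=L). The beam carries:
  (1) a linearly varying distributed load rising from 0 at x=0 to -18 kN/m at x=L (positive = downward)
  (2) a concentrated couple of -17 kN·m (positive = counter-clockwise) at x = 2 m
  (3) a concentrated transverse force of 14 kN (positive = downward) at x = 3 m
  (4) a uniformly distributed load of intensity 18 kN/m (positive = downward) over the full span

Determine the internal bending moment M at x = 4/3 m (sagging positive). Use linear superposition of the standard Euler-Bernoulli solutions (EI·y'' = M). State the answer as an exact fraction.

M(4/3) = 367/360 kN·m

Load 1 — triangular load w₀=-18 kN/m (0→w₀ over full span):
  M_1 = 3w₀Lx/20 - w₀L²/30 - w₀x³/(6L) = 3·(-18)·4·(4/3)/20 - (-18)·4²/30 - (-18)·(4/3)³/(6·4) = -136/45 kN·m
Load 2 — applied couple M₀=-17 kN·m at a=2 m (b=L-a=2):
  M_2 = R_Ax - M_A  [x≤a] with R_A=-51/8, M_A=-17/4 = (-51/8)·(4/3) - (-17/4) = -17/4 kN·m
Load 3 — point force P=14 kN at a=3 m (b=L-a=1):
  M_3 = Pb²(3a+b)x/L³ - Pab²/L²  [x≤a] = 14·1²·(3·3+1)·(4/3)/4³ - 14·3·1²/4² = 7/24 kN·m
Load 4 — uniform load w=18 kN/m over full span:
  M_4 = wLx/2 - wL²/12 - wx²/2 = 18·4·(4/3)/2 - 18·4²/12 - 18·(4/3)²/2 = 8 kN·m
Superposition: M = Σ M_i = 367/360 kN·m ≈ 1.019444 kN·m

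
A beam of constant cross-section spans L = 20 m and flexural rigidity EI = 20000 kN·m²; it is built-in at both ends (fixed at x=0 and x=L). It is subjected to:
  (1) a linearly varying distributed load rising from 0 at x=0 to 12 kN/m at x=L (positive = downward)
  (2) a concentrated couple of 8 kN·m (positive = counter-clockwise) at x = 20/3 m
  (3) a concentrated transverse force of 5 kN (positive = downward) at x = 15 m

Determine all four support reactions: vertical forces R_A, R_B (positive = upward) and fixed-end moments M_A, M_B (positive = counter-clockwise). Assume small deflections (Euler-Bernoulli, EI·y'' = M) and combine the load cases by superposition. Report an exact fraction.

Load 1 — triangular load w₀=12 kN/m (0→w₀ over full span):
  R_A = 3w₀L/20 = 3·12·20/20 = 36 kN
  M_A = w₀L²/30 = 12·20²/30 = 160 kN·m
  R_B = 7w₀L/20 = 7·12·20/20 = 84 kN
  M_B = -w₀L²/20 = -12·20²/20 = -240 kN·m
Load 2 — applied couple M₀=8 kN·m at a=20/3 m (b=L-a=40/3):
  R_A = 6M₀ab/L³ = 6·8·(20/3)·(40/3)/20³ = 8/15 kN
  M_A = M₀b(2a-b)/L² = 8·(40/3)·(2·(20/3)-(40/3))/20² = 0 kN·m
  R_B = -6M₀ab/L³ = -6·8·(20/3)·(40/3)/20³ = -8/15 kN
  M_B = M₀a(2b-a)/L² = 8·(20/3)·(2·(40/3)-(20/3))/20² = 8/3 kN·m
Load 3 — point force P=5 kN at a=15 m (b=L-a=5):
  R_A = Pb²(3a+b)/L³ = 5·5²·(3·15+5)/20³ = 25/32 kN
  M_A = Pab²/L² = 5·15·5²/20² = 75/16 kN·m
  R_B = Pa²(a+3b)/L³ = 5·15²·(15+3·5)/20³ = 135/32 kN
  M_B = -Pa²b/L² = -5·15²·5/20² = -225/16 kN·m
Superposition: R_A = 17911/480 kN, M_A = 2635/16 kN·m, R_B = 42089/480 kN, M_B = -12067/48 kN·m

R_A = 17911/480 kN, M_A = 2635/16 kN·m, R_B = 42089/480 kN, M_B = -12067/48 kN·m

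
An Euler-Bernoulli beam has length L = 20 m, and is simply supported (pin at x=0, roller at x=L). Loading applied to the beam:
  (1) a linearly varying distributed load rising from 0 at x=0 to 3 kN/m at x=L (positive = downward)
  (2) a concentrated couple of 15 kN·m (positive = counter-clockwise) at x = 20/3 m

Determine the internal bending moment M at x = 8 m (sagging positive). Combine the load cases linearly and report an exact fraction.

Load 1 — triangular load w₀=3 kN/m (0→w₀ over full span):
  M_1 = w₀Lx/6 - w₀x³/(6L) = 3·20·8/6 - 3·8³/(6·20) = 336/5 kN·m
Load 2 — applied couple M₀=15 kN·m at a=20/3 m (b=L-a=40/3):
  M_2 = M₀x/L - M₀  [x>a] = 15·8/20 - 15 = -9 kN·m
Superposition: M = Σ M_i = 291/5 kN·m ≈ 58.200000 kN·m

M(8) = 291/5 kN·m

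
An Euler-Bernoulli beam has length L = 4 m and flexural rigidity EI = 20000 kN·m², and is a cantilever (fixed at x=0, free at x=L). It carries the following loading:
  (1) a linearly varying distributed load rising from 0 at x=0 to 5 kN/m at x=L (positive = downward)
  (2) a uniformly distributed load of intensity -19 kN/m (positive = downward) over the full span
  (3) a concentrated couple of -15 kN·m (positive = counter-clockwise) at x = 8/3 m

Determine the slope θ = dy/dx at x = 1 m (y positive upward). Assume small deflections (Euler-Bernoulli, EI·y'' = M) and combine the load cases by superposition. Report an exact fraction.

Load 1 — triangular load w₀=5 kN/m (0→w₀ over full span):
  θ_1 = (w₀Lx²/4-w₀L²x/3-w₀x⁴/(24L))/EI = (5·4·1²/4-5·4²·1/3-5·1⁴/(24·4))/20000 = -139/128000 rad
Load 2 — uniform load w=-19 kN/m over full span:
  θ_2 = -wx(x²-3Lx+3L²)/(6EI) = -(-19)·1·(1²-3·4·1+3·4²)/(6·20000) = 703/120000 rad
Load 3 — applied couple M₀=-15 kN·m at a=8/3 m (b=L-a=4/3):
  θ_3 = M₀x/EI  [x≤a] = (-15)·1/20000 = -3/4000 rad
Superposition: θ = Σ θ_i = 7723/1920000 rad ≈ 0.004022 rad

θ(1) = 7723/1920000 rad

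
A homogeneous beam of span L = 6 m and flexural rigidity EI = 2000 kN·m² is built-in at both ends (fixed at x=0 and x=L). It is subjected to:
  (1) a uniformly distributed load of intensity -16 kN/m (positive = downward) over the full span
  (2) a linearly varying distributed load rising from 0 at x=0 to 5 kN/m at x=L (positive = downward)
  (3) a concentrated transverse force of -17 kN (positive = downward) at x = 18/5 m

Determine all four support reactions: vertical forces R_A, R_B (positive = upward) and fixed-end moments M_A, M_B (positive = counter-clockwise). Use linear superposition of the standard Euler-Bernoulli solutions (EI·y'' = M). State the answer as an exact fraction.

Load 1 — uniform load w=-16 kN/m over full span:
  R_A = wL/2 = (-16)·6/2 = -48 kN
  M_A = wL²/12 = (-16)·6²/12 = -48 kN·m
  R_B = wL/2 = (-16)·6/2 = -48 kN
  M_B = -wL²/12 = -(-16)·6²/12 = 48 kN·m
Load 2 — triangular load w₀=5 kN/m (0→w₀ over full span):
  R_A = 3w₀L/20 = 3·5·6/20 = 9/2 kN
  M_A = w₀L²/30 = 5·6²/30 = 6 kN·m
  R_B = 7w₀L/20 = 7·5·6/20 = 21/2 kN
  M_B = -w₀L²/20 = -5·6²/20 = -9 kN·m
Load 3 — point force P=-17 kN at a=18/5 m (b=L-a=12/5):
  R_A = Pb²(3a+b)/L³ = (-17)·(12/5)²·(3·(18/5)+(12/5))/6³ = -748/125 kN
  M_A = Pab²/L² = (-17)·(18/5)·(12/5)²/6² = -1224/125 kN·m
  R_B = Pa²(a+3b)/L³ = (-17)·(18/5)²·((18/5)+3·(12/5))/6³ = -1377/125 kN
  M_B = -Pa²b/L² = -(-17)·(18/5)²·(12/5)/6² = 1836/125 kN·m
Superposition: R_A = -12371/250 kN, M_A = -6474/125 kN·m, R_B = -12129/250 kN, M_B = 6711/125 kN·m

R_A = -12371/250 kN, M_A = -6474/125 kN·m, R_B = -12129/250 kN, M_B = 6711/125 kN·m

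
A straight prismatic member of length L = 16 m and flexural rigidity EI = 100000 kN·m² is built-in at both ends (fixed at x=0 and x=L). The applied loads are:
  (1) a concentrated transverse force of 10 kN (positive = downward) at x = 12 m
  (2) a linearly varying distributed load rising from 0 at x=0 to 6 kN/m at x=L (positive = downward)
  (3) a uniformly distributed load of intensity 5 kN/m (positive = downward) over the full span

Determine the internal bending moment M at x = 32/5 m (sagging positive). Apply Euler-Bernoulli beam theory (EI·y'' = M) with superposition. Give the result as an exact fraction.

Load 1 — point force P=10 kN at a=12 m (b=L-a=4):
  M_1 = Pb²(3a+b)x/L³ - Pab²/L²  [x≤a] = 10·4²·(3·12+4)·(32/5)/16³ - 10·12·4²/16² = 5/2 kN·m
Load 2 — triangular load w₀=6 kN/m (0→w₀ over full span):
  M_2 = 3w₀Lx/20 - w₀L²/30 - w₀x³/(6L) = 3·6·16·(32/5)/20 - 6·16²/30 - 6·(32/5)³/(6·16) = 3072/125 kN·m
Load 3 — uniform load w=5 kN/m over full span:
  M_3 = wLx/2 - wL²/12 - wx²/2 = 5·16·(32/5)/2 - 5·16²/12 - 5·(32/5)²/2 = 704/15 kN·m
Superposition: M = Σ M_i = 55507/750 kN·m ≈ 74.009333 kN·m

M(32/5) = 55507/750 kN·m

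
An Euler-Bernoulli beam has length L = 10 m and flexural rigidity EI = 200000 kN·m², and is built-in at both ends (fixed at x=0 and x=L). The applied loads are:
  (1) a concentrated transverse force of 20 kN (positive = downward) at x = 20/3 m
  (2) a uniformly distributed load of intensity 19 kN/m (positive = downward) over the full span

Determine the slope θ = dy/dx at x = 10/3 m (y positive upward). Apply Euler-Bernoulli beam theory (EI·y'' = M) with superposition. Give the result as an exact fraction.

Load 1 — point force P=20 kN at a=20/3 m (b=L-a=10/3):
  θ_1 = -Pb²x(2aL-(3a+b)x)/(2L³EI)  [x≤a] = -20·(10/3)²·(10/3)·(2·(20/3)·10-(3·(20/3)+(10/3))·(10/3))/(2·10³·200000) = -1/9720 rad
Load 2 — uniform load w=19 kN/m over full span:
  θ_2 = -wx(L-x)(L-2x)/(12EI) = -19·(10/3)·(10-(10/3))·(10-2·(10/3))/(12·200000) = -19/32400 rad
Superposition: θ = Σ θ_i = -67/97200 rad ≈ -0.000689 rad

θ(10/3) = -67/97200 rad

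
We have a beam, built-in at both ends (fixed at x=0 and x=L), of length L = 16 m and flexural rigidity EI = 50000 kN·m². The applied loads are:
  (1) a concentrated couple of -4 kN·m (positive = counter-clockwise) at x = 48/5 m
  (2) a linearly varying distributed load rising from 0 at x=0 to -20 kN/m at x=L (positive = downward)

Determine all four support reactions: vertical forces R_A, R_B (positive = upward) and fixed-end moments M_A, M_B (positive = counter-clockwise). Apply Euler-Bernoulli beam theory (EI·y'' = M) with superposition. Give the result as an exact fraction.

R_A = -1209/25 kN, M_A = -12896/75 kN·m, R_B = -2791/25 kN, M_B = 6388/25 kN·m

Load 1 — applied couple M₀=-4 kN·m at a=48/5 m (b=L-a=32/5):
  R_A = 6M₀ab/L³ = 6·(-4)·(48/5)·(32/5)/16³ = -9/25 kN
  M_A = M₀b(2a-b)/L² = (-4)·(32/5)·(2·(48/5)-(32/5))/16² = -32/25 kN·m
  R_B = -6M₀ab/L³ = -6·(-4)·(48/5)·(32/5)/16³ = 9/25 kN
  M_B = M₀a(2b-a)/L² = (-4)·(48/5)·(2·(32/5)-(48/5))/16² = -12/25 kN·m
Load 2 — triangular load w₀=-20 kN/m (0→w₀ over full span):
  R_A = 3w₀L/20 = 3·(-20)·16/20 = -48 kN
  M_A = w₀L²/30 = (-20)·16²/30 = -512/3 kN·m
  R_B = 7w₀L/20 = 7·(-20)·16/20 = -112 kN
  M_B = -w₀L²/20 = -(-20)·16²/20 = 256 kN·m
Superposition: R_A = -1209/25 kN, M_A = -12896/75 kN·m, R_B = -2791/25 kN, M_B = 6388/25 kN·m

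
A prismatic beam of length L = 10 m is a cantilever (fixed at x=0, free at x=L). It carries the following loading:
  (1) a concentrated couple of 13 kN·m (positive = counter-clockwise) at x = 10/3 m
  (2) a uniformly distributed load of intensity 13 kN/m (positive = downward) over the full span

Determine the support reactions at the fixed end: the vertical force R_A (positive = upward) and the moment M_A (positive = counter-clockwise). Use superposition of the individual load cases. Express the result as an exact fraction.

Load 1 — applied couple M₀=13 kN·m at a=10/3 m (b=L-a=20/3):
  R_A = 0 kN
  M_A = -M₀ = -13 kN·m
Load 2 — uniform load w=13 kN/m over full span:
  R_A = wL = 13·10 = 130 kN
  M_A = wL²/2 = 13·10²/2 = 650 kN·m
Superposition: R_A = 130 kN, M_A = 637 kN·m

R_A = 130 kN, M_A = 637 kN·m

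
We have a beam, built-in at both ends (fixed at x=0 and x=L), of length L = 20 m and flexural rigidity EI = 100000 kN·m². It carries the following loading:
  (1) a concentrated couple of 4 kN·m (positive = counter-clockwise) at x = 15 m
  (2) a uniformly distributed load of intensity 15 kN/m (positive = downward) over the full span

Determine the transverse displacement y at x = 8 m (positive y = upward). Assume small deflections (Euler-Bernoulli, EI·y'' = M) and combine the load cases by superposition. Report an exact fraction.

y(8) = -3613/62500 m

Load 1 — applied couple M₀=4 kN·m at a=15 m (b=L-a=5):
  y_1 = (R_Ax³/6 - M_Ax²/2)/EI  [x≤a] with R_A=9/40, M_A=5/4 = ((9/40)·8³/6 - (5/4)·8²/2)/100000 = -13/62500 m
Load 2 — uniform load w=15 kN/m over full span:
  y_2 = -wx²(L-x)²/(24EI) = -15·8²·(20-8)²/(24·100000) = -36/625 m
Superposition: y = Σ y_i = -3613/62500 m ≈ -0.057808 m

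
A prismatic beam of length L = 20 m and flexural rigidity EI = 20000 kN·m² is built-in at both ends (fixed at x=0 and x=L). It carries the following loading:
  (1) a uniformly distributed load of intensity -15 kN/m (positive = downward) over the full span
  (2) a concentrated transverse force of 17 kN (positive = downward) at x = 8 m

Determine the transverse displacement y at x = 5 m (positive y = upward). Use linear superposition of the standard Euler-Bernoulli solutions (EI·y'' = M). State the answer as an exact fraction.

Load 1 — uniform load w=-15 kN/m over full span:
  y_1 = -wx²(L-x)²/(24EI) = -(-15)·5²·(20-5)²/(24·20000) = 45/256 m
Load 2 — point force P=17 kN at a=8 m (b=L-a=12):
  y_2 = -Pb²x²(3aL-(3a+b)x)/(6L³EI)  [x≤a] = -17·12²·5²·(3·8·20-(3·8+12)·5)/(6·20³·20000) = -153/8000 m
Superposition: y = Σ y_i = 5013/32000 m ≈ 0.156656 m

y(5) = 5013/32000 m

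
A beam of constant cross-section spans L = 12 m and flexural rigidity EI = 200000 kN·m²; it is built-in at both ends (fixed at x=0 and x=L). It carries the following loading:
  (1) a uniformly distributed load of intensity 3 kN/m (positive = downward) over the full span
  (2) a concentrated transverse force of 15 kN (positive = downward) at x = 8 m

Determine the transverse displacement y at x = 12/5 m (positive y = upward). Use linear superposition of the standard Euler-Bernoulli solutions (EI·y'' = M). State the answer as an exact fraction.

y(12/5) = -1871/3906250 m

Load 1 — uniform load w=3 kN/m over full span:
  y_1 = -wx²(L-x)²/(24EI) = -3·(12/5)²·(12-(12/5))²/(24·200000) = -648/1953125 m
Load 2 — point force P=15 kN at a=8 m (b=L-a=4):
  y_2 = -Pb²x²(3aL-(3a+b)x)/(6L³EI)  [x≤a] = -15·4²·(12/5)²·(3·8·12-(3·8+4)·(12/5))/(6·12³·200000) = -23/156250 m
Superposition: y = Σ y_i = -1871/3906250 m ≈ -0.000479 m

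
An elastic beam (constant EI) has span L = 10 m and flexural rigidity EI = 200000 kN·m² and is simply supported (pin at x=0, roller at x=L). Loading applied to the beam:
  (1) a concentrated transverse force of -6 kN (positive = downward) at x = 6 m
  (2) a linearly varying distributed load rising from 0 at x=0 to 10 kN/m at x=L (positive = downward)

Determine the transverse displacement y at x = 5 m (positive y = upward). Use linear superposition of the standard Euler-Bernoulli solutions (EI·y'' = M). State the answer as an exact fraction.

y(5) = -12793/4800000 m

Load 1 — point force P=-6 kN at a=6 m (b=L-a=4):
  y_1 = -Pbx(L²-b²-x²)/(6LEI)  [x≤a] = -(-6)·4·5·(10²-4²-5²)/(6·10·200000) = 59/100000 m
Load 2 — triangular load w₀=10 kN/m (0→w₀ over full span):
  y_2 = -w₀x(7L⁴-10L²x²+3x⁴)/(360LEI) = -10·5·(7·10⁴-10·10²·5²+3·5⁴)/(360·10·200000) = -5/1536 m
Superposition: y = Σ y_i = -12793/4800000 m ≈ -0.002665 m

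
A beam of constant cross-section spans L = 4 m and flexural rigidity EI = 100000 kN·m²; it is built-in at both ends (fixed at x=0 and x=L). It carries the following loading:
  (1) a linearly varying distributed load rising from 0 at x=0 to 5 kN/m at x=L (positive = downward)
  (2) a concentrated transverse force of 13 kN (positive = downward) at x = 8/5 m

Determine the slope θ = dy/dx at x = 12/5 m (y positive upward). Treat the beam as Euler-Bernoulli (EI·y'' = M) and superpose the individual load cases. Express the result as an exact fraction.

Load 1 — triangular load w₀=5 kN/m (0→w₀ over full span):
  θ_1 = -w₀(2x(L-x)(L-2x)(x+2L)+x²(L-x)²)/(120LEI) = -5·(2·(12/5)·(4-(12/5))·(4-2·(12/5))·((12/5)+2·4)+(12/5)²·(4-(12/5))²)/(120·4·100000) = 2/390625 rad
Load 2 — point force P=13 kN at a=8/5 m (b=L-a=12/5):
  θ_2 = Pa²(L-x)(2bL-(3b+a)(L-x))/(2L³EI)  [x>a] = 13·(8/5)²·(4-(12/5))·(2·(12/5)·4-(3·(12/5)+(8/5))·(4-(12/5)))/(2·4³·100000) = 208/9765625 rad
Superposition: θ = Σ θ_i = 258/9765625 rad ≈ 0.000026 rad

θ(12/5) = 258/9765625 rad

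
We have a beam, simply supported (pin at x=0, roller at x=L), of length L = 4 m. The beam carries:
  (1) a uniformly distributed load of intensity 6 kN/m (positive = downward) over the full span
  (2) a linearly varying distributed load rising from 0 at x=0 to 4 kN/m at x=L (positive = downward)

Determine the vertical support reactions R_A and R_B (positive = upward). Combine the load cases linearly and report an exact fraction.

R_A = 44/3 kN, R_B = 52/3 kN

Load 1 — uniform load w=6 kN/m over full span:
  R_A = wL/2 = 6·4/2 = 12 kN
  R_B = wL/2 = 6·4/2 = 12 kN
Load 2 — triangular load w₀=4 kN/m (0→w₀ over full span):
  R_A = w₀L/6 = 4·4/6 = 8/3 kN
  R_B = w₀L/3 = 4·4/3 = 16/3 kN
Superposition: R_A = 44/3 kN, R_B = 52/3 kN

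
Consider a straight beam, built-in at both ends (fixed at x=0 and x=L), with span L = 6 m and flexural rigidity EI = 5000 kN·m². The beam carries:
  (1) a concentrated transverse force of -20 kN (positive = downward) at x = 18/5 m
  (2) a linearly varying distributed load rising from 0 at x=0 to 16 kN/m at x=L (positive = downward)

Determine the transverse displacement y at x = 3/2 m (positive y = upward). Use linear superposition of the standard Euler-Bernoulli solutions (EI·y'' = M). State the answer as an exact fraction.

Load 1 — point force P=-20 kN at a=18/5 m (b=L-a=12/5):
  y_1 = -Pb²x²(3aL-(3a+b)x)/(6L³EI)  [x≤a] = -(-20)·(12/5)²·(3/2)²·(3·(18/5)·6-(3·(18/5)+(12/5))·(3/2))/(6·6³·5000) = 9/5000 m
Load 2 — triangular load w₀=16 kN/m (0→w₀ over full span):
  y_2 = -w₀x²(L-x)²(x+2L)/(120LEI) = -16·(3/2)²·(6-(3/2))²·((3/2)+2·6)/(120·6·5000) = -2187/800000 m
Superposition: y = Σ y_i = -747/800000 m ≈ -0.000934 m

y(3/2) = -747/800000 m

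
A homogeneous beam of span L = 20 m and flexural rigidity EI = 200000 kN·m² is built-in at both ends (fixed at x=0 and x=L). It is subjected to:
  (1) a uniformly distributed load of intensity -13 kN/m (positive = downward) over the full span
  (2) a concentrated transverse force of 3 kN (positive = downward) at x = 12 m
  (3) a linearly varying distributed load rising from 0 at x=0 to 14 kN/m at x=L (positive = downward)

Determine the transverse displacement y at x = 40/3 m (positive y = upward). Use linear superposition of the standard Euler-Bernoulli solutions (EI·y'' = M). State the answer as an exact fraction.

y(40/3) = 39313/4556250 m

Load 1 — uniform load w=-13 kN/m over full span:
  y_1 = -wx²(L-x)²/(24EI) = -(-13)·(40/3)²·(20-(40/3))²/(24·200000) = 26/1215 m
Load 2 — point force P=3 kN at a=12 m (b=L-a=8):
  y_2 = -Pa²(L-x)²(3bL-(3b+a)(L-x))/(6L³EI)  [x>a] = -3·12²·(20-(40/3))²·(3·8·20-(3·8+12)·(20-(40/3)))/(6·20³·200000) = -3/6250 m
Load 3 — triangular load w₀=14 kN/m (0→w₀ over full span):
  y_3 = -w₀x²(L-x)²(x+2L)/(120LEI) = -14·(40/3)²·(20-(40/3))²·((40/3)+2·20)/(120·20·200000) = -224/18225 m
Superposition: y = Σ y_i = 39313/4556250 m ≈ 0.008628 m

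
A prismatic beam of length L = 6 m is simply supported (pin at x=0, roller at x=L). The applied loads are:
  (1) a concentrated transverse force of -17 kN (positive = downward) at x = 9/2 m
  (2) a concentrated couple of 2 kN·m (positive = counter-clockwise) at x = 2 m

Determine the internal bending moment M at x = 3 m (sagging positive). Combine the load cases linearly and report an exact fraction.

Load 1 — point force P=-17 kN at a=9/2 m (b=L-a=3/2):
  M_1 = Pbx/L  [x≤a] = (-17)·(3/2)·3/6 = -51/4 kN·m
Load 2 — applied couple M₀=2 kN·m at a=2 m (b=L-a=4):
  M_2 = M₀x/L - M₀  [x>a] = 2·3/6 - 2 = -1 kN·m
Superposition: M = Σ M_i = -55/4 kN·m ≈ -13.750000 kN·m

M(3) = -55/4 kN·m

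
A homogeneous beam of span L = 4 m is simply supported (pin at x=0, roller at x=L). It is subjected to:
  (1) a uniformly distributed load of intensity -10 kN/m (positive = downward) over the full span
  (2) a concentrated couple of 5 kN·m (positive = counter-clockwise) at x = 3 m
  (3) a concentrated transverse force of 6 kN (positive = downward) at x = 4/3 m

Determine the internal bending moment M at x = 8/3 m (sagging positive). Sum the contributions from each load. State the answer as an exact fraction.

M(8/3) = -106/9 kN·m

Load 1 — uniform load w=-10 kN/m over full span:
  M_1 = wx(L-x)/2 = (-10)·(8/3)·(4-(8/3))/2 = -160/9 kN·m
Load 2 — applied couple M₀=5 kN·m at a=3 m (b=L-a=1):
  M_2 = M₀x/L  [x≤a] = 5·(8/3)/4 = 10/3 kN·m
Load 3 — point force P=6 kN at a=4/3 m (b=L-a=8/3):
  M_3 = Pa(L-x)/L  [x>a] = 6·(4/3)·(4-(8/3))/4 = 8/3 kN·m
Superposition: M = Σ M_i = -106/9 kN·m ≈ -11.777778 kN·m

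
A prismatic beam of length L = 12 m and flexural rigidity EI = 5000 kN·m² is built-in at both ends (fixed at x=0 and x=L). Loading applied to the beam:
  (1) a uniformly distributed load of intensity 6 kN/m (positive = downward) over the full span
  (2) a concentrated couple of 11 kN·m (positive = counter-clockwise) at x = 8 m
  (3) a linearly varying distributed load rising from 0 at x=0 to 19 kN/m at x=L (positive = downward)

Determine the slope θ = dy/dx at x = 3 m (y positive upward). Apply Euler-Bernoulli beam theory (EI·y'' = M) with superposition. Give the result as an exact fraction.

θ(3) = -33847/800000 rad

Load 1 — uniform load w=6 kN/m over full span:
  θ_1 = -wx(L-x)(L-2x)/(12EI) = -6·3·(12-3)·(12-2·3)/(12·5000) = -81/5000 rad
Load 2 — applied couple M₀=11 kN·m at a=8 m (b=L-a=4):
  θ_2 = (R_Ax²/2 - M_Ax)/EI  [x≤a] with R_A=11/9, M_A=11/3 = ((11/9)·3²/2 - (11/3)·3)/5000 = -11/10000 rad
Load 3 — triangular load w₀=19 kN/m (0→w₀ over full span):
  θ_3 = -w₀(2x(L-x)(L-2x)(x+2L)+x²(L-x)²)/(120LEI) = -19·(2·3·(12-3)·(12-2·3)·(3+2·12)+3²·(12-3)²)/(120·12·5000) = -20007/800000 rad
Superposition: θ = Σ θ_i = -33847/800000 rad ≈ -0.042309 rad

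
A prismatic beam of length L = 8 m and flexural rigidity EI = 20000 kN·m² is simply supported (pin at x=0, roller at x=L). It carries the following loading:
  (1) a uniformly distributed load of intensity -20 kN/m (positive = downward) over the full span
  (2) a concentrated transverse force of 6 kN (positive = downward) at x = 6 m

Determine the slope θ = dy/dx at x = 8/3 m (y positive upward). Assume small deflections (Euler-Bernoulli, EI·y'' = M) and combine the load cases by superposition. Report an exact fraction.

θ(8/3) = 15857/1620000 rad

Load 1 — uniform load w=-20 kN/m over full span:
  θ_1 = -w(L³-6Lx²+4x³)/(24EI) = -(-20)·(8³-6·8·(8/3)²+4·(8/3)³)/(24·20000) = 104/10125 rad
Load 2 — point force P=6 kN at a=6 m (b=L-a=2):
  θ_2 = -Pb(L²-b²-3x²)/(6LEI)  [x≤a] = -6·2·(8²-2²-3·(8/3)²)/(6·8·20000) = -29/60000 rad
Superposition: θ = Σ θ_i = 15857/1620000 rad ≈ 0.009788 rad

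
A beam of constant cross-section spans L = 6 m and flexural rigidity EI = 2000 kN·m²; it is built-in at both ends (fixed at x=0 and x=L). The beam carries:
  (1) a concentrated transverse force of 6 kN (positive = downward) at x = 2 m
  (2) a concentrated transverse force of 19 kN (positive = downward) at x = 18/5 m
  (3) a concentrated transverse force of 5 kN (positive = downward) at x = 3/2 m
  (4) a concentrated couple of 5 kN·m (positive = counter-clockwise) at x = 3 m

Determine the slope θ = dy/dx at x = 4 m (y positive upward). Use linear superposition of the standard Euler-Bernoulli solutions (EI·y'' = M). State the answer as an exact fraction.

θ(4) = 52561/9000000 rad

Load 1 — point force P=6 kN at a=2 m (b=L-a=4):
  θ_1 = Pa²(L-x)(2bL-(3b+a)(L-x))/(2L³EI)  [x>a] = 6·2²·(6-4)·(2·4·6-(3·4+2)·(6-4))/(2·6³·2000) = 1/900 rad
Load 2 — point force P=19 kN at a=18/5 m (b=L-a=12/5):
  θ_2 = Pa²(L-x)(2bL-(3b+a)(L-x))/(2L³EI)  [x>a] = 19·(18/5)²·(6-4)·(2·(12/5)·6-(3·(12/5)+(18/5))·(6-4))/(2·6³·2000) = 513/125000 rad
Load 3 — point force P=5 kN at a=3/2 m (b=L-a=9/2):
  θ_3 = Pa²(L-x)(2bL-(3b+a)(L-x))/(2L³EI)  [x>a] = 5·(3/2)²·(6-4)·(2·(9/2)·6-(3·(9/2)+(3/2))·(6-4))/(2·6³·2000) = 1/1600 rad
Load 4 — applied couple M₀=5 kN·m at a=3 m (b=L-a=3):
  θ_4 = (R_Ax²/2 - M_Ax - M₀(x-a))/EI  [x>a] with R_A=5/4, M_A=5/4 = ((5/4)·4²/2 - (5/4)·4 - 5·(4-3))/2000 = 0 rad
Superposition: θ = Σ θ_i = 52561/9000000 rad ≈ 0.005840 rad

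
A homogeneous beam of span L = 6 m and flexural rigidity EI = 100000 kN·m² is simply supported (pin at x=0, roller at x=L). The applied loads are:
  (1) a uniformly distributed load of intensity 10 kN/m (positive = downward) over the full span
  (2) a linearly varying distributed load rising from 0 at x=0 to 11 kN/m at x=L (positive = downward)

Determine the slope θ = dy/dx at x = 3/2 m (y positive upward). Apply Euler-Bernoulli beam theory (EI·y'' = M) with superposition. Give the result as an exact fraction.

Load 1 — uniform load w=10 kN/m over full span:
  θ_1 = -w(L³-6Lx²+4x³)/(24EI) = -10·(6³-6·6·(3/2)²+4·(3/2)³)/(24·100000) = -99/160000 rad
Load 2 — triangular load w₀=11 kN/m (0→w₀ over full span):
  θ_2 = -w₀(7L⁴-30L²x²+15x⁴)/(360LEI) = -11·(7·6⁴-30·6²·(3/2)²+15·(3/2)⁴)/(360·6·100000) = -43791/128000000 rad
Superposition: θ = Σ θ_i = -122991/128000000 rad ≈ -0.000961 rad

θ(3/2) = -122991/128000000 rad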